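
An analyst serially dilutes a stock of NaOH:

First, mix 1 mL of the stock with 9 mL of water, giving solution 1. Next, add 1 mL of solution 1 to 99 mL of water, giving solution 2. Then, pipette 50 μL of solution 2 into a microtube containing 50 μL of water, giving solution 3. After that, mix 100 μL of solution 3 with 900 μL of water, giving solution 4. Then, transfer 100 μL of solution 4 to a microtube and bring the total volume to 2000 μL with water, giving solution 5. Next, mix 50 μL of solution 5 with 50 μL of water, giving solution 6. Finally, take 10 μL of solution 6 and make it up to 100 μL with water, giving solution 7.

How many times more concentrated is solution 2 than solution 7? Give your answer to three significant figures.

8.00 × 10^3

Step 1: 1 mL + 9 mL = 10 mL total → factor 10/1 = 10
Step 2: 1 mL + 99 mL = 100 mL total → factor 100/1 = 100
Step 3: 50 μL + 50 μL = 100 μL total → factor 100/50 = 2
Step 4: 100 μL + 900 μL = 1000 μL total → factor 1000/100 = 10
Step 5: 100 μL brought to 2000 μL → factor 2000/100 = 20
Step 6: 50 μL + 50 μL = 100 μL total → factor 100/50 = 2
Step 7: 10 μL brought to 100 μL → factor 100/10 = 10
Dilution factor to solution 2 = 1000; to solution 7 = 8 × 10^6
[solution 2]/[solution 7] = (factor to solution 7)/(factor to solution 2) = 8 × 10^6/1000 = 8.00 × 10^3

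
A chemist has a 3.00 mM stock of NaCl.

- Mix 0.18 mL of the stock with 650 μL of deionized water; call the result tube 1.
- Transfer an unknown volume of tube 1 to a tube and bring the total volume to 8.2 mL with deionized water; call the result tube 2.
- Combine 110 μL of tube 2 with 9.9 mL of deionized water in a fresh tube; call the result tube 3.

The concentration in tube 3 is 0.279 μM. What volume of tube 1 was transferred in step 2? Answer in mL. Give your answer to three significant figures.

0.320 mL

Step 1: 0.18 mL + 650 μL = 0.83 mL total → factor 0.83/0.18 = 4.6111
Step 2: v brought to 8.2 mL → factor = 8.2 mL/v
Step 3: 110 μL + 9.9 mL = 10010 μL total → factor 10010/110 = 91
Product of known-step factors = 419.61
Overall factor = 3.00 mM / (0.279 μM) = 10753
Step-2 factor = 10753 / 419.61 = 25.625
v = 8.2 mL / 25.625 = 0.320 mL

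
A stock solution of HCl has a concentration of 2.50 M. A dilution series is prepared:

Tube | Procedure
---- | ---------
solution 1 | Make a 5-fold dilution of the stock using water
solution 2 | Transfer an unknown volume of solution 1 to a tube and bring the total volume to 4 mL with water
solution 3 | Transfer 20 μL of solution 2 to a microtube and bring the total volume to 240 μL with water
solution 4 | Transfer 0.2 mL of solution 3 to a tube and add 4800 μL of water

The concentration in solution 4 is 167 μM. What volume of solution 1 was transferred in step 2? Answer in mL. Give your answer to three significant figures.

0.401 mL

Step 1: 5-fold → factor 5
Step 2: v brought to 4 mL → factor = 4 mL/v
Step 3: 20 μL brought to 240 μL → factor 240/20 = 12
Step 4: 0.2 mL + 4800 μL = 5 mL total → factor 5/0.2 = 25
Product of known-step factors = 1500
Overall factor = 2.50 M / (167 μM) = 14970
Step-2 factor = 14970 / 1500 = 9.98
v = 4 mL / 9.98 = 0.401 mL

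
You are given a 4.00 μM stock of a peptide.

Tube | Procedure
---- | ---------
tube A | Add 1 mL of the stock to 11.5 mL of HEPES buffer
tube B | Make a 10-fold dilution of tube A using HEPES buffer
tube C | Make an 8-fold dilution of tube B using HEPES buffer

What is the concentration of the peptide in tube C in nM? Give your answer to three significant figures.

Step 1: 1 mL + 11.5 mL = 12.5 mL total → factor 12.5/1 = 12.5
Step 2: 10-fold → factor 10
Step 3: 8-fold → factor 8
Overall dilution factor = 12.5 × 10 × 8 = 1000
Final = 4.00 μM / 1000 = 0.004000 μM = 4.00 nM

4.00 nM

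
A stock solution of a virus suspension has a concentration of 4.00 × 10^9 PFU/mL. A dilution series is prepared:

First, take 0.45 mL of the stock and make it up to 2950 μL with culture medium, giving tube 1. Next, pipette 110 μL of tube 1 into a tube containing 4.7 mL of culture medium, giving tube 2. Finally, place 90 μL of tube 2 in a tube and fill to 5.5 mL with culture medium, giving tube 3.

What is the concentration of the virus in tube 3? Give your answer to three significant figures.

Step 1: 0.45 mL brought to 2950 μL → factor 2.95/0.45 = 6.5556
Step 2: 110 μL + 4.7 mL = 4810 μL total → factor 4810/110 = 43.727
Step 3: 90 μL brought to 5.5 mL → factor 5500/90 = 61.111
Overall dilution factor = 6.5556 × 43.727 × 61.111 = 17518
Final = 4.00 × 10^9 PFU/mL / 17518 = 2.28 × 10^5 PFU/mL

2.28 × 10^5 PFU/mL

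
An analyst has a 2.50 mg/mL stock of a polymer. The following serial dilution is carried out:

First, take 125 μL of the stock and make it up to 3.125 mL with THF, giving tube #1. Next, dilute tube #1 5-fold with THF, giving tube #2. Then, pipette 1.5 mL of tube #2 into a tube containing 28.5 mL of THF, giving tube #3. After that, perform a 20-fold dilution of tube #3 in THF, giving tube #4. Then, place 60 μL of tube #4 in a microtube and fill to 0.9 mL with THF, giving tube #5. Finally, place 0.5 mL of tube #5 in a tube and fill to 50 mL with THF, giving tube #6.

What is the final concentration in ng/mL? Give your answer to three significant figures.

Step 1: 125 μL brought to 3.125 mL → factor 3125/125 = 25
Step 2: 5-fold → factor 5
Step 3: 1.5 mL + 28.5 mL = 30 mL total → factor 30/1.5 = 20
Step 4: 20-fold → factor 20
Step 5: 60 μL brought to 0.9 mL → factor 900/60 = 15
Step 6: 0.5 mL brought to 50 mL → factor 50/0.5 = 100
Overall dilution factor = 25 × 5 × 20 × 20 × 15 × 100 = 7.5 × 10^7
Final = 2.50 mg/mL / 7.5 × 10^7 = 3.333 × 10^-8 mg/mL = 0.0333 ng/mL

0.0333 ng/mL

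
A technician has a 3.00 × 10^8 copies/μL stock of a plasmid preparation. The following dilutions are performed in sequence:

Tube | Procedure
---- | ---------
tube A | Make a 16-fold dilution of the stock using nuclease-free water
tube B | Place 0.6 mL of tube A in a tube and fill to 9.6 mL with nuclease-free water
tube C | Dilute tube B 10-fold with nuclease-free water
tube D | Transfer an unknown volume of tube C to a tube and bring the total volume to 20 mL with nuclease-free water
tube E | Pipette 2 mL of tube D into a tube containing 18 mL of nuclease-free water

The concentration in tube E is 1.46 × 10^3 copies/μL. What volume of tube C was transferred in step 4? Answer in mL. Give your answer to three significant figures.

Step 1: 16-fold → factor 16
Step 2: 0.6 mL brought to 9.6 mL → factor 9.6/0.6 = 16
Step 3: 10-fold → factor 10
Step 4: v brought to 20 mL → factor = 20 mL/v
Step 5: 2 mL + 18 mL = 20 mL total → factor 20/2 = 10
Product of known-step factors = 25600
Overall factor = 3.00 × 10^8 copies/μL / (1.46 × 10^3 copies/μL) = 2.0548 × 10^5
Step-4 factor = 2.0548 × 10^5 / 25600 = 8.0265
v = 20 mL / 8.0265 = 2.49 mL

2.49 mL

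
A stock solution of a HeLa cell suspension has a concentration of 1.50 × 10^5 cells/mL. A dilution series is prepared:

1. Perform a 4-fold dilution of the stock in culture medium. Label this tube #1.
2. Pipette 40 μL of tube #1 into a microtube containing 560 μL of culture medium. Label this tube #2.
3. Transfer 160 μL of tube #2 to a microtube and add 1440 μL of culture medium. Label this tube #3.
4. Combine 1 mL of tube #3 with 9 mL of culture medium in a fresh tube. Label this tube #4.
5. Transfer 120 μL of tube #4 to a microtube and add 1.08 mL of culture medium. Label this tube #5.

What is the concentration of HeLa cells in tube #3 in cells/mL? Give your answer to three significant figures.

250 cells/mL

Step 1: 4-fold → factor 4
Step 2: 40 μL + 560 μL = 600 μL total → factor 600/40 = 15
Step 3: 160 μL + 1440 μL = 1600 μL total → factor 1600/160 = 10
Dilution factor through tube #3 = 4 × 15 × 10 = 600
[tube #3] = 1.50 × 10^5 cells/mL / 600 = 250 cells/mL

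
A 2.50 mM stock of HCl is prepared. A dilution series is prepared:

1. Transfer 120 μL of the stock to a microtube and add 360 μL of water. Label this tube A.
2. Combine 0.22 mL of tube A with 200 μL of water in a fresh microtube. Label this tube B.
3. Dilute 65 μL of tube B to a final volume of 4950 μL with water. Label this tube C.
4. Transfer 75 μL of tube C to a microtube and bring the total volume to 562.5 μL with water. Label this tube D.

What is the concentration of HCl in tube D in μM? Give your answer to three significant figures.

0.573 μM

Step 1: 120 μL + 360 μL = 480 μL total → factor 480/120 = 4
Step 2: 0.22 mL + 200 μL = 0.42 mL total → factor 0.42/0.22 = 1.9091
Step 3: 65 μL brought to 4950 μL → factor 4950/65 = 76.154
Step 4: 75 μL brought to 562.5 μL → factor 562.5/75 = 7.5
Dilution factor through tube D = 4 × 1.9091 × 76.154 × 7.5 = 4361.5
[tube D] = 2.50 mM / 4361.5 = 0.0005732 mM = 0.573 μM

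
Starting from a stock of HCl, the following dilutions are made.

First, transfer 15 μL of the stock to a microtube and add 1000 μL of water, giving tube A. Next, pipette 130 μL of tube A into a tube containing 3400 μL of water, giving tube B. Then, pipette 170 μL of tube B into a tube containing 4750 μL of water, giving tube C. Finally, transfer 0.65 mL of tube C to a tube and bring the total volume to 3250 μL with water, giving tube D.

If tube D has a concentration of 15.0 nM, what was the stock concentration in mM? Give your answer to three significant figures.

Step 1: 15 μL + 1000 μL = 1015 μL total → factor 1015/15 = 67.667
Step 2: 130 μL + 3400 μL = 3530 μL total → factor 3530/130 = 27.154
Step 3: 170 μL + 4750 μL = 4920 μL total → factor 4920/170 = 28.941
Step 4: 0.65 mL brought to 3250 μL → factor 3.25/0.65 = 5
Overall dilution factor = 67.667 × 27.154 × 28.941 × 5 = 2.6588 × 10^5
Stock = 15.0 nM × 2.6588 × 10^5 = 3.988 × 10^6 nM = 3.99 mM

3.99 mM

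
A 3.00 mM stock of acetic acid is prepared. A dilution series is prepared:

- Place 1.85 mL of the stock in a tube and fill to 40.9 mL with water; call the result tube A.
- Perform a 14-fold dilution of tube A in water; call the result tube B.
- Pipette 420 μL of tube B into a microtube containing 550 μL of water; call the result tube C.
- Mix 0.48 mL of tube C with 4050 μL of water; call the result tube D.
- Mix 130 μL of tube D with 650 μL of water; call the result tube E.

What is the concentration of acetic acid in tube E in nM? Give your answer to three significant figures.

74.1 nM

Step 1: 1.85 mL brought to 40.9 mL → factor 40.9/1.85 = 22.108
Step 2: 14-fold → factor 14
Step 3: 420 μL + 550 μL = 970 μL total → factor 970/420 = 2.3095
Step 4: 0.48 mL + 4050 μL = 4.53 mL total → factor 4.53/0.48 = 9.4375
Step 5: 130 μL + 650 μL = 780 μL total → factor 780/130 = 6
Overall dilution factor = 22.108 × 14 × 2.3095 × 9.4375 × 6 = 40477
Final = 3.00 mM / 40477 = 7.412 × 10^-5 mM = 74.1 nM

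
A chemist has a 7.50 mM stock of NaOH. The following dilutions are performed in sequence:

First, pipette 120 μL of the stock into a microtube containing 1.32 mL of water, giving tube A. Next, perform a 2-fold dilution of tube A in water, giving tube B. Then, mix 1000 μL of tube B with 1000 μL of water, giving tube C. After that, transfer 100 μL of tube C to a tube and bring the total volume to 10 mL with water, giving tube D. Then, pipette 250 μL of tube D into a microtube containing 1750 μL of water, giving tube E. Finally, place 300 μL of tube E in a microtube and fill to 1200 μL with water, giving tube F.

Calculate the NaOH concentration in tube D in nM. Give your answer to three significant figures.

1.56 × 10^3 nM

Step 1: 120 μL + 1.32 mL = 1440 μL total → factor 1440/120 = 12
Step 2: 2-fold → factor 2
Step 3: 1000 μL + 1000 μL = 2000 μL total → factor 2000/1000 = 2
Step 4: 100 μL brought to 10 mL → factor 10000/100 = 100
Dilution factor through tube D = 12 × 2 × 2 × 100 = 4800
[tube D] = 7.50 mM / 4800 = 0.001563 mM = 1.56 × 10^3 nM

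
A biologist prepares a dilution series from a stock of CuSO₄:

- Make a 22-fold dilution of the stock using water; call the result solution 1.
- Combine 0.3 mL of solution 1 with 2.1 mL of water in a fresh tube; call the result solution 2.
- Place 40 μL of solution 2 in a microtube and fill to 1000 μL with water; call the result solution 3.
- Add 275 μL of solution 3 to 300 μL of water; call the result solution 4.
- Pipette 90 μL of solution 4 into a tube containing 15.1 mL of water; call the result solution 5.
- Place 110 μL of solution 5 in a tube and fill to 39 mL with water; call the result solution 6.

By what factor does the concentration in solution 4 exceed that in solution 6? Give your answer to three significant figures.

5.98 × 10^4

Step 1: 22-fold → factor 22
Step 2: 0.3 mL + 2.1 mL = 2.4 mL total → factor 2.4/0.3 = 8
Step 3: 40 μL brought to 1000 μL → factor 1000/40 = 25
Step 4: 275 μL + 300 μL = 575 μL total → factor 575/275 = 2.0909
Step 5: 90 μL + 15.1 mL = 15190 μL total → factor 15190/90 = 168.78
Step 6: 110 μL brought to 39 mL → factor 39000/110 = 354.55
Dilution factor to solution 4 = 9200; to solution 6 = 5.5052 × 10^8
[solution 4]/[solution 6] = (factor to solution 6)/(factor to solution 4) = 5.5052 × 10^8/9200 = 5.98 × 10^4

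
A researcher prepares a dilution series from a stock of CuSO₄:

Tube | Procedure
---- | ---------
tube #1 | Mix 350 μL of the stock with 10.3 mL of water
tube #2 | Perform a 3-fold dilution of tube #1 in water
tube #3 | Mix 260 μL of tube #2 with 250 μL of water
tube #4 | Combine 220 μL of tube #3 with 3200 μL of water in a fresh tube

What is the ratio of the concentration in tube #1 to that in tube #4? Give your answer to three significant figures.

Step 1: 350 μL + 10.3 mL = 10650 μL total → factor 10650/350 = 30.429
Step 2: 3-fold → factor 3
Step 3: 260 μL + 250 μL = 510 μL total → factor 510/260 = 1.9615
Step 4: 220 μL + 3200 μL = 3420 μL total → factor 3420/220 = 15.545
Dilution factor to tube #1 = 30.429; to tube #4 = 2783.6
[tube #1]/[tube #4] = (factor to tube #4)/(factor to tube #1) = 2783.6/30.429 = 91.5

91.5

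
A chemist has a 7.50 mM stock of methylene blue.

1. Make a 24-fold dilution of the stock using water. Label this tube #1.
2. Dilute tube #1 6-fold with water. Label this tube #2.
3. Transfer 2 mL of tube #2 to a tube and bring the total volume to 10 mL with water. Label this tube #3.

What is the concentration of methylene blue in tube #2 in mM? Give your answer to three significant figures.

0.0521 mM

Step 1: 24-fold → factor 24
Step 2: 6-fold → factor 6
Dilution factor through tube #2 = 24 × 6 = 144
[tube #2] = 7.50 mM / 144 = 0.0521 mM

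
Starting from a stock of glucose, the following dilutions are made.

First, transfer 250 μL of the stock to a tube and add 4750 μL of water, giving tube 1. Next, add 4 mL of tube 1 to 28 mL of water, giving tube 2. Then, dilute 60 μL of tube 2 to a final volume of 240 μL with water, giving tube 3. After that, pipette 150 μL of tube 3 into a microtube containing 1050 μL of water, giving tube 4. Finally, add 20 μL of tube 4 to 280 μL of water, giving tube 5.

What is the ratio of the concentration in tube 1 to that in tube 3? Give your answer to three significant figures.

32.0

Step 1: 250 μL + 4750 μL = 5000 μL total → factor 5000/250 = 20
Step 2: 4 mL + 28 mL = 32 mL total → factor 32/4 = 8
Step 3: 60 μL brought to 240 μL → factor 240/60 = 4
Dilution factor to tube 1 = 20; to tube 3 = 640
[tube 1]/[tube 3] = (factor to tube 3)/(factor to tube 1) = 640/20 = 32.0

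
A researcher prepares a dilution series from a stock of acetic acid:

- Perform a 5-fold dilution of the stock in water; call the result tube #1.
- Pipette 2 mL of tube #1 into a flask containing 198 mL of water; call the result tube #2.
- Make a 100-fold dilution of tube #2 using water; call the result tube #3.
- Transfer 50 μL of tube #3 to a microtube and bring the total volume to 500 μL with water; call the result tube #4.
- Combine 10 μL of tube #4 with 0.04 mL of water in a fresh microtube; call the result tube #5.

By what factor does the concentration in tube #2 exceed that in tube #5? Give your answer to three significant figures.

5.00 × 10^3

Step 1: 5-fold → factor 5
Step 2: 2 mL + 198 mL = 200 mL total → factor 200/2 = 100
Step 3: 100-fold → factor 100
Step 4: 50 μL brought to 500 μL → factor 500/50 = 10
Step 5: 10 μL + 0.04 mL = 50 μL total → factor 50/10 = 5
Dilution factor to tube #2 = 500; to tube #5 = 2.5 × 10^6
[tube #2]/[tube #5] = (factor to tube #5)/(factor to tube #2) = 2.5 × 10^6/500 = 5.00 × 10^3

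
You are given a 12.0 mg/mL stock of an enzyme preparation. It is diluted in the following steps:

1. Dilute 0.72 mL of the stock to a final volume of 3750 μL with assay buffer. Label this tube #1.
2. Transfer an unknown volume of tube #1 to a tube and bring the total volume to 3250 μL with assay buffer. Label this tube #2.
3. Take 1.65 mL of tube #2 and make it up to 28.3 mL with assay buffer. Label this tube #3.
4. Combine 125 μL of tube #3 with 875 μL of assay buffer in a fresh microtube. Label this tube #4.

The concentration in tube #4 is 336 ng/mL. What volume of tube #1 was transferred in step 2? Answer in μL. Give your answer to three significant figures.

65.0 μL

Step 1: 0.72 mL brought to 3750 μL → factor 3.75/0.72 = 5.2083
Step 2: v brought to 3250 μL → factor = 3250 μL/v
Step 3: 1.65 mL brought to 28.3 mL → factor 28.3/1.65 = 17.152
Step 4: 125 μL + 875 μL = 1000 μL total → factor 1000/125 = 8
Product of known-step factors = 714.65
Overall factor = 12.0 mg/mL / (336 ng/mL) = 35714
Step-2 factor = 35714 / 714.65 = 49.975
v = 3250 μL / 49.975 = 65.0 μL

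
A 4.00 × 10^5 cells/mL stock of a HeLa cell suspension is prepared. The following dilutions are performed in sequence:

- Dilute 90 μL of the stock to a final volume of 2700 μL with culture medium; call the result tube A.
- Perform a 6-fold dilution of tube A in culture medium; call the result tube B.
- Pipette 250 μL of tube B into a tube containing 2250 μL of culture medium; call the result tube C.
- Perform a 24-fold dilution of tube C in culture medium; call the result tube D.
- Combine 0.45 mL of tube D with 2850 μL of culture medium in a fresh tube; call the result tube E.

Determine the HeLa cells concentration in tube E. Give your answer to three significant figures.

1.26 cells/mL

Step 1: 90 μL brought to 2700 μL → factor 2700/90 = 30
Step 2: 6-fold → factor 6
Step 3: 250 μL + 2250 μL = 2500 μL total → factor 2500/250 = 10
Step 4: 24-fold → factor 24
Step 5: 0.45 mL + 2850 μL = 3.3 mL total → factor 3.3/0.45 = 7.3333
Overall dilution factor = 30 × 6 × 10 × 24 × 7.3333 = 3.168 × 10^5
Final = 4.00 × 10^5 cells/mL / 3.168 × 10^5 = 1.26 cells/mL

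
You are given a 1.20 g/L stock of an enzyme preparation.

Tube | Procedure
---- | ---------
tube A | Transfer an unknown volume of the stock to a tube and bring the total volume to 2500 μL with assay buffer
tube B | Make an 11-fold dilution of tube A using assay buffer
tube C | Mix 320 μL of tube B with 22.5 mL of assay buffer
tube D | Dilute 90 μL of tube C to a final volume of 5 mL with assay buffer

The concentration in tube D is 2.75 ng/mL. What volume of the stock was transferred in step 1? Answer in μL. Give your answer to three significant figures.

250 μL

Step 1: v brought to 2500 μL → factor = 2500 μL/v
Step 2: 11-fold → factor 11
Step 3: 320 μL + 22.5 mL = 22820 μL total → factor 22820/320 = 71.312
Step 4: 90 μL brought to 5 mL → factor 5000/90 = 55.556
Product of known-step factors = 43580
Overall factor = 1.20 g/L / (2.75 ng/mL) = 4.3636 × 10^5
Step-1 factor = 4.3636 × 10^5 / 43580 = 10.013
v = 2500 μL / 10.013 = 250 μL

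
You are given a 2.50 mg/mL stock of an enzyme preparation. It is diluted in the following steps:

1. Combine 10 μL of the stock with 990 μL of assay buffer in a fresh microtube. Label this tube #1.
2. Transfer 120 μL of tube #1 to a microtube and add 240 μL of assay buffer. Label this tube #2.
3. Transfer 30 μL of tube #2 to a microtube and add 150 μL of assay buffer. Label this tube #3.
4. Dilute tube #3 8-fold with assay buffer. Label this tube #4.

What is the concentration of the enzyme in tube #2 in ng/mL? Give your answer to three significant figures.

Step 1: 10 μL + 990 μL = 1000 μL total → factor 1000/10 = 100
Step 2: 120 μL + 240 μL = 360 μL total → factor 360/120 = 3
Dilution factor through tube #2 = 100 × 3 = 300
[tube #2] = 2.50 mg/mL / 300 = 0.008333 mg/mL = 8.33 × 10^3 ng/mL

8.33 × 10^3 ng/mL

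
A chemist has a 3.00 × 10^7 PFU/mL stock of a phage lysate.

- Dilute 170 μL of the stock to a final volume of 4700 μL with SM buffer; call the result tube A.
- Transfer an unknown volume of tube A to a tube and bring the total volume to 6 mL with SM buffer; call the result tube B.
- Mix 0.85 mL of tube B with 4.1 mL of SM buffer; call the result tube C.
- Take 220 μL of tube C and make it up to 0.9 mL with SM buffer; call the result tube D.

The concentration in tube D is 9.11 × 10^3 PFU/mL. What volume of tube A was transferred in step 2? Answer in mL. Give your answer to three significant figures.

Step 1: 170 μL brought to 4700 μL → factor 4700/170 = 27.647
Step 2: v brought to 6 mL → factor = 6 mL/v
Step 3: 0.85 mL + 4.1 mL = 4.95 mL total → factor 4.95/0.85 = 5.8235
Step 4: 220 μL brought to 0.9 mL → factor 900/220 = 4.0909
Product of known-step factors = 658.65
Overall factor = 3.00 × 10^7 PFU/mL / (9.11 × 10^3 PFU/mL) = 3293.1
Step-2 factor = 3293.1 / 658.65 = 4.9997
v = 6 mL / 4.9997 = 1.20 mL

1.20 mL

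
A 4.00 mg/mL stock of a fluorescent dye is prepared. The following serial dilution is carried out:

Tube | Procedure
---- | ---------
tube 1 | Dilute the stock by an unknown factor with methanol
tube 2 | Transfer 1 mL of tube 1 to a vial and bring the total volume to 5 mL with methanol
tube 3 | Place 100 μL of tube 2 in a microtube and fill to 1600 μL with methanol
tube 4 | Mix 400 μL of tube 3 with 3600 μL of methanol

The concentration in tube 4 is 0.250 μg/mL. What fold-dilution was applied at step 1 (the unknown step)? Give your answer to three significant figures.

Step 1: unknown factor x
Step 2: 1 mL brought to 5 mL → factor 5/1 = 5
Step 3: 100 μL brought to 1600 μL → factor 1600/100 = 16
Step 4: 400 μL + 3600 μL = 4000 μL total → factor 4000/400 = 10
Product of known-step factors = 800
Overall factor = 4.00 mg/mL / (0.250 μg/mL) = 16000
x = 16000 / 800 = 20.0

20.0-fold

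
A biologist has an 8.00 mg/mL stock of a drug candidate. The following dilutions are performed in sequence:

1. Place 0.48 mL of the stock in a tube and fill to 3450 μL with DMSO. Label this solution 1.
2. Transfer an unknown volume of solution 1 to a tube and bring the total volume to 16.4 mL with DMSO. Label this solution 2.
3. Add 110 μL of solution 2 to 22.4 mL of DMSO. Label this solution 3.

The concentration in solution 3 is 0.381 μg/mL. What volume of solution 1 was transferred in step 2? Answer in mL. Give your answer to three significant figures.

Step 1: 0.48 mL brought to 3450 μL → factor 3.45/0.48 = 7.1875
Step 2: v brought to 16.4 mL → factor = 16.4 mL/v
Step 3: 110 μL + 22.4 mL = 22510 μL total → factor 22510/110 = 204.64
Product of known-step factors = 1470.8
Overall factor = 8.00 mg/mL / (0.381 μg/mL) = 20997
Step-2 factor = 20997 / 1470.8 = 14.276
v = 16.4 mL / 14.276 = 1.15 mL

1.15 mL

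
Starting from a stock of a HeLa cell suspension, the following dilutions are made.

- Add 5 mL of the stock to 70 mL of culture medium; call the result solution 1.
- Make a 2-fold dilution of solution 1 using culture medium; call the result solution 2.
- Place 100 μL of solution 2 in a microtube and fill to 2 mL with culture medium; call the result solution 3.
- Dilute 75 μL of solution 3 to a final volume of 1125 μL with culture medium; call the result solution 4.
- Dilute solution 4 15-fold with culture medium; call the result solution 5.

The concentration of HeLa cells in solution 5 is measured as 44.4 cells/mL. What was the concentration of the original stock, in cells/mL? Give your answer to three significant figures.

Step 1: 5 mL + 70 mL = 75 mL total → factor 75/5 = 15
Step 2: 2-fold → factor 2
Step 3: 100 μL brought to 2 mL → factor 2000/100 = 20
Step 4: 75 μL brought to 1125 μL → factor 1125/75 = 15
Step 5: 15-fold → factor 15
Overall dilution factor = 15 × 2 × 20 × 15 × 15 = 1.35 × 10^5
Stock = 44.4 cells/mL × 1.35 × 10^5 = 5.99 × 10^6 cells/mL

5.99 × 10^6 cells/mL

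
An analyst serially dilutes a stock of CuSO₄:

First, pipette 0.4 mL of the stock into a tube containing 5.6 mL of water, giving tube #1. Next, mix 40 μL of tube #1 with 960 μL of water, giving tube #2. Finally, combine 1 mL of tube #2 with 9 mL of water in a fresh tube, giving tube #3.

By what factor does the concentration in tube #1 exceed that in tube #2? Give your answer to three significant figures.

25.0

Step 1: 0.4 mL + 5.6 mL = 6 mL total → factor 6/0.4 = 15
Step 2: 40 μL + 960 μL = 1000 μL total → factor 1000/40 = 25
Dilution factor to tube #1 = 15; to tube #2 = 375
[tube #1]/[tube #2] = (factor to tube #2)/(factor to tube #1) = 375/15 = 25.0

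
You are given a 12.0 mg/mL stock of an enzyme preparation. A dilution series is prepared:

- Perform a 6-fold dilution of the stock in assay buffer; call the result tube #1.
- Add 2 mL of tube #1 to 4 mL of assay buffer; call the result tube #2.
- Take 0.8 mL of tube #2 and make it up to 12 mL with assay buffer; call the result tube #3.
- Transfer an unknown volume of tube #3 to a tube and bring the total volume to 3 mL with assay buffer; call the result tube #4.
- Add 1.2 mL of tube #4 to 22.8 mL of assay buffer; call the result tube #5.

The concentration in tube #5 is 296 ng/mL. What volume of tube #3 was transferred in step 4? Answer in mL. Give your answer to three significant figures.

Step 1: 6-fold → factor 6
Step 2: 2 mL + 4 mL = 6 mL total → factor 6/2 = 3
Step 3: 0.8 mL brought to 12 mL → factor 12/0.8 = 15
Step 4: v brought to 3 mL → factor = 3 mL/v
Step 5: 1.2 mL + 22.8 mL = 24 mL total → factor 24/1.2 = 20
Product of known-step factors = 5400
Overall factor = 12.0 mg/mL / (296 ng/mL) = 40541
Step-4 factor = 40541 / 5400 = 7.5075
v = 3 mL / 7.5075 = 0.400 mL

0.400 mL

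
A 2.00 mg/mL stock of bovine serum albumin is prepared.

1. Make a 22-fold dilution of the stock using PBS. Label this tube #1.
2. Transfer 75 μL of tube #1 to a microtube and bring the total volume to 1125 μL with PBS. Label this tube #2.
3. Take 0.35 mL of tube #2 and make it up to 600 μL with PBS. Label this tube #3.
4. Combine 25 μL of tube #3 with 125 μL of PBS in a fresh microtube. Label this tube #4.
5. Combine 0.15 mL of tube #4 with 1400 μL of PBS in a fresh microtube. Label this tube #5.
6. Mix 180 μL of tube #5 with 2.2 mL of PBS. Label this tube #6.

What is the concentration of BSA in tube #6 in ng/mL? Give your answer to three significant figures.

Step 1: 22-fold → factor 22
Step 2: 75 μL brought to 1125 μL → factor 1125/75 = 15
Step 3: 0.35 mL brought to 600 μL → factor 0.6/0.35 = 1.7143
Step 4: 25 μL + 125 μL = 150 μL total → factor 150/25 = 6
Step 5: 0.15 mL + 1400 μL = 1.55 mL total → factor 1.55/0.15 = 10.333
Step 6: 180 μL + 2.2 mL = 2380 μL total → factor 2380/180 = 13.222
Overall dilution factor = 22 × 15 × 1.7143 × 6 × 10.333 × 13.222 = 4.6376 × 10^5
Final = 2.00 mg/mL / 4.6376 × 10^5 = 4.313 × 10^-6 mg/mL = 4.31 ng/mL

4.31 ng/mL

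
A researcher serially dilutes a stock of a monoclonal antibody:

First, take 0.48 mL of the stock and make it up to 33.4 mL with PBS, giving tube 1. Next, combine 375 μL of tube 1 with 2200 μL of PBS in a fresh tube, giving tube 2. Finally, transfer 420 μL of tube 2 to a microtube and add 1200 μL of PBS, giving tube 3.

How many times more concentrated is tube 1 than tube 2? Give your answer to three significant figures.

6.87

Step 1: 0.48 mL brought to 33.4 mL → factor 33.4/0.48 = 69.583
Step 2: 375 μL + 2200 μL = 2575 μL total → factor 2575/375 = 6.8667
Dilution factor to tube 1 = 69.583; to tube 2 = 477.81
[tube 1]/[tube 2] = (factor to tube 2)/(factor to tube 1) = 477.81/69.583 = 6.87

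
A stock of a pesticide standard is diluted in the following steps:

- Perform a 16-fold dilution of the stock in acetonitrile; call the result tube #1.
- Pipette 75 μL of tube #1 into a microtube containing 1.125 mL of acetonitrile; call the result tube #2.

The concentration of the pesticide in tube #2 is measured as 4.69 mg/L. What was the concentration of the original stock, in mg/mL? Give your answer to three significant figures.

Step 1: 16-fold → factor 16
Step 2: 75 μL + 1.125 mL = 1200 μL total → factor 1200/75 = 16
Overall dilution factor = 16 × 16 = 256
Stock = 4.69 mg/L × 256 = 1201 mg/L = 1.20 mg/mL

1.20 mg/mL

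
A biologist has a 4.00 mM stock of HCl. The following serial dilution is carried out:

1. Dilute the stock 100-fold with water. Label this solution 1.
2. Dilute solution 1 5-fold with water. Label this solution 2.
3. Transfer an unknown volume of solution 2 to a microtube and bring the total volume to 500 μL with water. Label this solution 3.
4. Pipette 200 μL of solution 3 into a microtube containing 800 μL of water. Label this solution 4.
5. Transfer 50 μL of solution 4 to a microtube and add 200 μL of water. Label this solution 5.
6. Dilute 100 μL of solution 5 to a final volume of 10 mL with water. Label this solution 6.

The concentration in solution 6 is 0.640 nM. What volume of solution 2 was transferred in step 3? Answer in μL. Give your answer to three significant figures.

100 μL

Step 1: 100-fold → factor 100
Step 2: 5-fold → factor 5
Step 3: v brought to 500 μL → factor = 500 μL/v
Step 4: 200 μL + 800 μL = 1000 μL total → factor 1000/200 = 5
Step 5: 50 μL + 200 μL = 250 μL total → factor 250/50 = 5
Step 6: 100 μL brought to 10 mL → factor 10000/100 = 100
Product of known-step factors = 1.25 × 10^6
Overall factor = 4.00 mM / (0.640 nM) = 6.25 × 10^6
Step-3 factor = 6.25 × 10^6 / 1.25 × 10^6 = 5
v = 500 μL / 5 = 100 μL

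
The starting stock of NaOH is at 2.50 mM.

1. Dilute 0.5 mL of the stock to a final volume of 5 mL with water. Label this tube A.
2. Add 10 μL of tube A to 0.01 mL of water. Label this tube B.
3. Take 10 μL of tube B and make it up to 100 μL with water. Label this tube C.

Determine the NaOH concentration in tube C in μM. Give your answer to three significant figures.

Step 1: 0.5 mL brought to 5 mL → factor 5/0.5 = 10
Step 2: 10 μL + 0.01 mL = 20 μL total → factor 20/10 = 2
Step 3: 10 μL brought to 100 μL → factor 100/10 = 10
Overall dilution factor = 10 × 2 × 10 = 200
Final = 2.50 mM / 200 = 0.01250 mM = 12.5 μM

12.5 μM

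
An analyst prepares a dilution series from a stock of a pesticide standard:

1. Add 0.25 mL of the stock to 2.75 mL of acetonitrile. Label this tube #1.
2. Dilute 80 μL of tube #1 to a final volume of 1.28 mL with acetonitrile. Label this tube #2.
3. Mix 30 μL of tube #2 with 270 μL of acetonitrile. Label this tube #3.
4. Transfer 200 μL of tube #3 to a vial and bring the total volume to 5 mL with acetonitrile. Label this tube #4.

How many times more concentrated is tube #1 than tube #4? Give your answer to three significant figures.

Step 1: 0.25 mL + 2.75 mL = 3 mL total → factor 3/0.25 = 12
Step 2: 80 μL brought to 1.28 mL → factor 1280/80 = 16
Step 3: 30 μL + 270 μL = 300 μL total → factor 300/30 = 10
Step 4: 200 μL brought to 5 mL → factor 5000/200 = 25
Dilution factor to tube #1 = 12; to tube #4 = 48000
[tube #1]/[tube #4] = (factor to tube #4)/(factor to tube #1) = 48000/12 = 4.00 × 10^3

4.00 × 10^3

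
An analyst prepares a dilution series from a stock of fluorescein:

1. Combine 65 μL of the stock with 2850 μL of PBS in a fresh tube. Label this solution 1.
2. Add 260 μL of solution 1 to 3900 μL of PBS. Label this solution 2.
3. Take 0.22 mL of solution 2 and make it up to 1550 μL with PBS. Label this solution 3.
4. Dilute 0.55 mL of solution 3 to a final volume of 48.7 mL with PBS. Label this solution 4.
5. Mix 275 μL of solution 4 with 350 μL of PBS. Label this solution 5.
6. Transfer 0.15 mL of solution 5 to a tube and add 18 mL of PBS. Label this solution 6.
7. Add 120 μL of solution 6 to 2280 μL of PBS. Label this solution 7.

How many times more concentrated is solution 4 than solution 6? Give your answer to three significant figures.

Step 1: 65 μL + 2850 μL = 2915 μL total → factor 2915/65 = 44.846
Step 2: 260 μL + 3900 μL = 4160 μL total → factor 4160/260 = 16
Step 3: 0.22 mL brought to 1550 μL → factor 1.55/0.22 = 7.0455
Step 4: 0.55 mL brought to 48.7 mL → factor 48.7/0.55 = 88.545
Step 5: 275 μL + 350 μL = 625 μL total → factor 625/275 = 2.2727
Step 6: 0.15 mL + 18 mL = 18.15 mL total → factor 18.15/0.15 = 121
Dilution factor to solution 4 = 4.4763 × 10^5; to solution 6 = 1.231 × 10^8
[solution 4]/[solution 6] = (factor to solution 6)/(factor to solution 4) = 1.231 × 10^8/4.4763 × 10^5 = 275

275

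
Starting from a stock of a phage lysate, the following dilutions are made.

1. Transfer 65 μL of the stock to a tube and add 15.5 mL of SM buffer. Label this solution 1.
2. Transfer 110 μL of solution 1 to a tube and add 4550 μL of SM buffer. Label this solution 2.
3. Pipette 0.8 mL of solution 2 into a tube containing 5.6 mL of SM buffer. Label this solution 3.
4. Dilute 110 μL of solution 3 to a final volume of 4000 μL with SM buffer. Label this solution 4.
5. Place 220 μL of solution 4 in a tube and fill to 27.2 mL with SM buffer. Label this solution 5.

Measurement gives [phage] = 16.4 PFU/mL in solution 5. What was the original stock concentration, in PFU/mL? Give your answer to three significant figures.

5.98 × 10^9 PFU/mL

Step 1: 65 μL + 15.5 mL = 15565 μL total → factor 15565/65 = 239.46
Step 2: 110 μL + 4550 μL = 4660 μL total → factor 4660/110 = 42.364
Step 3: 0.8 mL + 5.6 mL = 6.4 mL total → factor 6.4/0.8 = 8
Step 4: 110 μL brought to 4000 μL → factor 4000/110 = 36.364
Step 5: 220 μL brought to 27.2 mL → factor 27200/220 = 123.64
Overall dilution factor = 239.46 × 42.364 × 8 × 36.364 × 123.64 = 3.6487 × 10^8
Stock = 16.4 PFU/mL × 3.6487 × 10^8 = 5.98 × 10^9 PFU/mL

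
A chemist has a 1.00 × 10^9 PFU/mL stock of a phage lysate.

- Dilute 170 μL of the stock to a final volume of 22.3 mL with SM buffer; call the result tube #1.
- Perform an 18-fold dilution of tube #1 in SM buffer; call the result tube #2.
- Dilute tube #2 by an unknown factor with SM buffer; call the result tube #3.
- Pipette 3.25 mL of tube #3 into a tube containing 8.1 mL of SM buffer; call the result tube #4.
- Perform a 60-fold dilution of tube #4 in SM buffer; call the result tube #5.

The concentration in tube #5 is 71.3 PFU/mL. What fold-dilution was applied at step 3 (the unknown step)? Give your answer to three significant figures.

28.3-fold

Step 1: 170 μL brought to 22.3 mL → factor 22300/170 = 131.18
Step 2: 18-fold → factor 18
Step 3: unknown factor x
Step 4: 3.25 mL + 8.1 mL = 11.35 mL total → factor 11.35/3.25 = 3.4923
Step 5: 60-fold → factor 60
Product of known-step factors = 4.9476 × 10^5
Overall factor = 1.00 × 10^9 PFU/mL / (71.3 PFU/mL) = 1.4025 × 10^7
x = 1.4025 × 10^7 / 4.9476 × 10^5 = 28.3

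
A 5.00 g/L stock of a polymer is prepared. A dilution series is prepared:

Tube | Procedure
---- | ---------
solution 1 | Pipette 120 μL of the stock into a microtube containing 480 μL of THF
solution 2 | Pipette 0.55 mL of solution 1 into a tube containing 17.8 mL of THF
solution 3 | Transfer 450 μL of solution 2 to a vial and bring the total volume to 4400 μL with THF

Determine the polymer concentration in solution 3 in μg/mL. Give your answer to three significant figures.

3.07 μg/mL

Step 1: 120 μL + 480 μL = 600 μL total → factor 600/120 = 5
Step 2: 0.55 mL + 17.8 mL = 18.35 mL total → factor 18.35/0.55 = 33.364
Step 3: 450 μL brought to 4400 μL → factor 4400/450 = 9.7778
Overall dilution factor = 5 × 33.364 × 9.7778 = 1631.1
Final = 5.00 g/L / 1631.1 = 0.003065 g/L = 3.07 μg/mL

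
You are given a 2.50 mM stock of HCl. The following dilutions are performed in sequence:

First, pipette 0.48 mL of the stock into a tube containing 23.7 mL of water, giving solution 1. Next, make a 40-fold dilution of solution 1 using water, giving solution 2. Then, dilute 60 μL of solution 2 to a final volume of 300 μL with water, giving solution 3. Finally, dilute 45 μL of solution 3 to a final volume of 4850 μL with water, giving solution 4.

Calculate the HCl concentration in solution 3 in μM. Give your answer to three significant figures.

0.248 μM

Step 1: 0.48 mL + 23.7 mL = 24.18 mL total → factor 24.18/0.48 = 50.375
Step 2: 40-fold → factor 40
Step 3: 60 μL brought to 300 μL → factor 300/60 = 5
Dilution factor through solution 3 = 50.375 × 40 × 5 = 10075
[solution 3] = 2.50 mM / 10075 = 0.0002481 mM = 0.248 μM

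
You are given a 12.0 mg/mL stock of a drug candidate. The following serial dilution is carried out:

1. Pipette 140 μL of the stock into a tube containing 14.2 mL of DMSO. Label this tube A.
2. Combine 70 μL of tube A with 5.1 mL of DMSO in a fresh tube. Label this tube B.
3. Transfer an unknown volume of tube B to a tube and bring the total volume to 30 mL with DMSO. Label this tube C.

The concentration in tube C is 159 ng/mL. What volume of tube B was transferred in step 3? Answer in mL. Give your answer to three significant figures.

Step 1: 140 μL + 14.2 mL = 14340 μL total → factor 14340/140 = 102.43
Step 2: 70 μL + 5.1 mL = 5170 μL total → factor 5170/70 = 73.857
Step 3: v brought to 30 mL → factor = 30 mL/v
Product of known-step factors = 7565.1
Overall factor = 12.0 mg/mL / (159 ng/mL) = 75472
Step-3 factor = 75472 / 7565.1 = 9.9763
v = 30 mL / 9.9763 = 3.01 mL

3.01 mL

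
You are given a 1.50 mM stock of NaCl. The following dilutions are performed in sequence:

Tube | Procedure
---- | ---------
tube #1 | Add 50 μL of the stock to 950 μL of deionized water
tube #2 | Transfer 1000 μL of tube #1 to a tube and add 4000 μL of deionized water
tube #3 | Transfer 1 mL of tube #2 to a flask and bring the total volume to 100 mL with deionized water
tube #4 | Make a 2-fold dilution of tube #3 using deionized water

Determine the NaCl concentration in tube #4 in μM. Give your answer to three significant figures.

0.0750 μM

Step 1: 50 μL + 950 μL = 1000 μL total → factor 1000/50 = 20
Step 2: 1000 μL + 4000 μL = 5000 μL total → factor 5000/1000 = 5
Step 3: 1 mL brought to 100 mL → factor 100/1 = 100
Step 4: 2-fold → factor 2
Overall dilution factor = 20 × 5 × 100 × 2 = 20000
Final = 1.50 mM / 20000 = 7.500 × 10^-5 mM = 0.0750 μM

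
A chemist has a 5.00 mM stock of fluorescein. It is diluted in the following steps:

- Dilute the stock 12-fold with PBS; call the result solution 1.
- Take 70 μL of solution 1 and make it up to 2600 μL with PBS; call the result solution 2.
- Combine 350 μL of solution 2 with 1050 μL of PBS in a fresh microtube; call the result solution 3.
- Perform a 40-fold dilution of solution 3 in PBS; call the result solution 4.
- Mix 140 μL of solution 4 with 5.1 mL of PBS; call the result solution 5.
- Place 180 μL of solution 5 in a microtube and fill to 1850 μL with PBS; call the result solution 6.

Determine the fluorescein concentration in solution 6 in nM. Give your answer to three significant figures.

Step 1: 12-fold → factor 12
Step 2: 70 μL brought to 2600 μL → factor 2600/70 = 37.143
Step 3: 350 μL + 1050 μL = 1400 μL total → factor 1400/350 = 4
Step 4: 40-fold → factor 40
Step 5: 140 μL + 5.1 mL = 5240 μL total → factor 5240/140 = 37.429
Step 6: 180 μL brought to 1850 μL → factor 1850/180 = 10.278
Overall dilution factor = 12 × 37.143 × 4 × 40 × 37.429 × 10.278 = 2.7433 × 10^7
Final = 5.00 mM / 2.7433 × 10^7 = 1.823 × 10^-7 mM = 0.182 nM

0.182 nM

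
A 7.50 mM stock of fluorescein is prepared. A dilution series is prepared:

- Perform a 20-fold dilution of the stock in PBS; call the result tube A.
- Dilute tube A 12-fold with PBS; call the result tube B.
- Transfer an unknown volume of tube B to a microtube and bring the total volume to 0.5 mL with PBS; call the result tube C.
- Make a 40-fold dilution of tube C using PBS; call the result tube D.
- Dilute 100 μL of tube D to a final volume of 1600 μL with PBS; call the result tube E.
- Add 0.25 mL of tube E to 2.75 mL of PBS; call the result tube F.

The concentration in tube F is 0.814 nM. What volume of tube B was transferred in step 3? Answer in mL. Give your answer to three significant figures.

0.100 mL

Step 1: 20-fold → factor 20
Step 2: 12-fold → factor 12
Step 3: v brought to 0.5 mL → factor = 0.5 mL/v
Step 4: 40-fold → factor 40
Step 5: 100 μL brought to 1600 μL → factor 1600/100 = 16
Step 6: 0.25 mL + 2.75 mL = 3 mL total → factor 3/0.25 = 12
Product of known-step factors = 1.8432 × 10^6
Overall factor = 7.50 mM / (0.814 nM) = 9.2138 × 10^6
Step-3 factor = 9.2138 × 10^6 / 1.8432 × 10^6 = 4.9988
v = 0.5 mL / 4.9988 = 0.100 mL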